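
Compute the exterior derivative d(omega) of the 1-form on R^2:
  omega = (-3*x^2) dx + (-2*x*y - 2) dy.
d(omega) = (-2*y) dx ∧ dy

For a 1-form omega = sum_i f_i dx_i, the exterior derivative is
  d(omega) = sum_{i < j} (∂f_j/∂x_i - ∂f_i/∂x_j) dx_i ∧ dx_j.
  coefficient of dx ∧ dy: ∂f_2/∂x - ∂f_1/∂y = ∂(-2*x*y - 2)/∂x - ∂(-3*x^2)/∂y = -2*y
Assembling: d(omega) = (-2*y) dx ∧ dy.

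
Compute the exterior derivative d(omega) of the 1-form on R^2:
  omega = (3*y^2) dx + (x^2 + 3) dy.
d(omega) = (2*x - 6*y) dx ∧ dy

For a 1-form omega = sum_i f_i dx_i, the exterior derivative is
  d(omega) = sum_{i < j} (∂f_j/∂x_i - ∂f_i/∂x_j) dx_i ∧ dx_j.
  coefficient of dx ∧ dy: ∂f_2/∂x - ∂f_1/∂y = ∂(x^2 + 3)/∂x - ∂(3*y^2)/∂y = 2*x - 6*y
Assembling: d(omega) = (2*x - 6*y) dx ∧ dy.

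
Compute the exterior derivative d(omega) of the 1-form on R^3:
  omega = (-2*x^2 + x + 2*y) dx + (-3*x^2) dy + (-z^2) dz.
d(omega) = (-6*x - 2) dx ∧ dy

For a 1-form omega = sum_i f_i dx_i, the exterior derivative is
  d(omega) = sum_{i < j} (∂f_j/∂x_i - ∂f_i/∂x_j) dx_i ∧ dx_j.
  coefficient of dx ∧ dy: ∂f_2/∂x - ∂f_1/∂y = ∂(-3*x^2)/∂x - ∂(-2*x^2 + x + 2*y)/∂y = -6*x - 2
Assembling: d(omega) = (-6*x - 2) dx ∧ dy.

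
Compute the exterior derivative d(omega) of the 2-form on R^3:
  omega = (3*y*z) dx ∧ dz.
d(omega) = (-3*z) dx ∧ dy ∧ dz

For a 2-form omega = sum_{i<j} g_{ij} dx_i ∧ dx_j, the exterior derivative is
  d(omega) = sum_{i<j} d(g_{ij}) ∧ dx_i ∧ dx_j = sum_{i<j, k} (∂g_{ij}/∂x_k) dx_k ∧ dx_i ∧ dx_j.
Expand each term, using dx_k ∧ dx_i ∧ dx_j = sgn(permutation) dx_{(a)} ∧ dx_{(b)} ∧ dx_{(c)} with (a < b < c) sorted:
  d(3*y*z) includes (∂/∂y)(3*y*z) dy = (3*z) dy, which multiplied by dx ∧ dz gives (-3*z) dx ∧ dy ∧ dz
Collecting like 3-forms: d(omega) = (-3*z) dx ∧ dy ∧ dz.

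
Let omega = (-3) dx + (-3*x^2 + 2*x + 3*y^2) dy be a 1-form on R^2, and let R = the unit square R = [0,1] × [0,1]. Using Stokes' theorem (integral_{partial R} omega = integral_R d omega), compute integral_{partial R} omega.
integral_(partial R) omega = -1

Stokes: integral_partial_R omega = integral_R d omega with d omega = (∂Q/∂x - ∂P/∂y) dx ∧ dy.
  ∂Q/∂x = 2 - 6*x
  ∂P/∂y = 0
  integrand = ∂Q/∂x - ∂P/∂y = 2 - 6*x.
Integrating over R: integral_0^1 integral_0^1 (2 - 6*x) dx dy = -1.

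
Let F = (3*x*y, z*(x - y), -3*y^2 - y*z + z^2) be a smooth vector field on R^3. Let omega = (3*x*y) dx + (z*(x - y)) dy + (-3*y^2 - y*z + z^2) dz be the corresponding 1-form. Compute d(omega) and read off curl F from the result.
d(omega) = (-x - 5*y - z) dy ∧ dz + (0) dz ∧ dx + (-3*x + z) dx ∧ dy; curl F = (-x - 5*y - z, 0, -3*x + z)

d omega = sum_{i<j} (∂f_j/∂x_i - ∂f_i/∂x_j) dx_i ∧ dx_j. Under the identification (dy ∧ dz, dz ∧ dx, dx ∧ dy) ↔ (e_x, e_y, e_z), the coefficients are exactly the components of curl F. Compute:
  ∂R/∂y - ∂Q/∂z = (-6*y - z) - (x - y) = -x - 5*y - z
  ∂P/∂z - ∂R/∂x = (0) - (0) = 0
  ∂Q/∂x - ∂P/∂y = (z) - (3*x) = -3*x + z.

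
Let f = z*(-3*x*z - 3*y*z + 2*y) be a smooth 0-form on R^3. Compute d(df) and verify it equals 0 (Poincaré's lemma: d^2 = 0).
d(df) = 0

Step 1: df = sum_i (∂f/∂x_i) dx_i = (-3*z^2) dx + (z*(2 - 3*z)) dy + (-6*x*z - 6*y*z + 2*y) dz.
Step 2: Apply d again. Using the 1-form formula, the coefficient of dx ∧ dy in d(df) is ∂^2 f/∂x ∂y - ∂^2 f/∂y ∂x = (0) - (0) = 0 (equality of mixed partials for smooth f).
Similarly for dx ∧ dz and dy ∧ dz — all coefficients vanish. So d(df) = 0.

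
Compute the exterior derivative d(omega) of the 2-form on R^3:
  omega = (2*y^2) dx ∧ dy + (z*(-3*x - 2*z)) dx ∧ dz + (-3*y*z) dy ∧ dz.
d(omega) = 0

For a 2-form omega = sum_{i<j} g_{ij} dx_i ∧ dx_j, the exterior derivative is
  d(omega) = sum_{i<j} d(g_{ij}) ∧ dx_i ∧ dx_j = sum_{i<j, k} (∂g_{ij}/∂x_k) dx_k ∧ dx_i ∧ dx_j.
Expand each term, using dx_k ∧ dx_i ∧ dx_j = sgn(permutation) dx_{(a)} ∧ dx_{(b)} ∧ dx_{(c)} with (a < b < c) sorted:

Collecting like 3-forms: d(omega) = 0.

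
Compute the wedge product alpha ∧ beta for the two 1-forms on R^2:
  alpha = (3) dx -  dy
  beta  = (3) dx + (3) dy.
alpha ∧ beta = (12) dx ∧ dy

Distribute the wedge, using dx_i ∧ dx_j = -dx_j ∧ dx_i and dx_i ∧ dx_i = 0. For each pair (i, j) with i < j, the coefficient of dx_i ∧ dx_j in alpha ∧ beta is (alpha_i * beta_j - alpha_j * beta_i). Collecting: alpha ∧ beta = (12) dx ∧ dy.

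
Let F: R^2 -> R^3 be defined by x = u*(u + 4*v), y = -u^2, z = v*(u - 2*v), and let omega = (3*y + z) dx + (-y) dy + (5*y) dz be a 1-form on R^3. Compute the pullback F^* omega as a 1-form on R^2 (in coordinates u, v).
F^* omega = (-8*u^3 - 15*u^2*v - 8*v^3) du + (u*(-17*u^2 + 24*u*v - 8*v^2)) dv

Using F^*(f dg) = (f ∘ F) d(g ∘ F), substitute each coordinate x_i by F_i(u, v) in f_i, and replace dx_i by d F_i = (∂F_i/∂u) du + (∂F_i/∂v) dv.
  For the x component: f_1(F) = -3*u^2 + u*v - 2*v^2; d F_1 = (2*u + 4*v) du + (4*u) dv
  For the y component: f_2(F) = u^2; d F_2 = (-2*u) du + (0) dv
  For the z component: f_3(F) = -5*u^2; d F_3 = (v) du + (u - 4*v) dv
Combining and collecting du, dv coefficients:
  coeff of du: -8*u^3 - 15*u^2*v - 8*v^3
  coeff of dv: u*(-17*u^2 + 24*u*v - 8*v^2)
F^* omega = (-8*u^3 - 15*u^2*v - 8*v^3) du + (u*(-17*u^2 + 24*u*v - 8*v^2)) dv.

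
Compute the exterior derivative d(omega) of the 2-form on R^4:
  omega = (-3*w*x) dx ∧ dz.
d(omega) = (-3*x) dx ∧ dz ∧ dw

For a 2-form omega = sum_{i<j} g_{ij} dx_i ∧ dx_j, the exterior derivative is
  d(omega) = sum_{i<j} d(g_{ij}) ∧ dx_i ∧ dx_j = sum_{i<j, k} (∂g_{ij}/∂x_k) dx_k ∧ dx_i ∧ dx_j.
Expand each term, using dx_k ∧ dx_i ∧ dx_j = sgn(permutation) dx_{(a)} ∧ dx_{(b)} ∧ dx_{(c)} with (a < b < c) sorted:
  d(-3*w*x) includes (∂/∂w)(-3*w*x) dw = (-3*x) dw, which multiplied by dx ∧ dz gives (-3*x) dx ∧ dz ∧ dw
Collecting like 3-forms: d(omega) = (-3*x) dx ∧ dz ∧ dw.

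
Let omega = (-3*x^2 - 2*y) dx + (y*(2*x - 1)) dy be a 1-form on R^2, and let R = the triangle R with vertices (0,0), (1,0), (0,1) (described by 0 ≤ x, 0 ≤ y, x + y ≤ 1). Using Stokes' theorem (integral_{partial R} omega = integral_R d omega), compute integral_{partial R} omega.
integral_(partial R) omega = 4/3

Stokes: integral_partial_R omega = integral_R d omega with d omega = (∂Q/∂x - ∂P/∂y) dx ∧ dy.
  ∂Q/∂x = 2*y
  ∂P/∂y = -2
  integrand = ∂Q/∂x - ∂P/∂y = 2*y + 2.
Integrating over R: integral_0^1 integral_0^{1-x} (2*y + 2) dy dx = 4/3.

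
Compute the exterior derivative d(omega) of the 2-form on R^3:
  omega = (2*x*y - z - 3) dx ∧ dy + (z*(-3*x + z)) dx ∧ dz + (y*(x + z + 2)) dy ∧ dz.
d(omega) = (y - 1) dx ∧ dy ∧ dz

For a 2-form omega = sum_{i<j} g_{ij} dx_i ∧ dx_j, the exterior derivative is
  d(omega) = sum_{i<j} d(g_{ij}) ∧ dx_i ∧ dx_j = sum_{i<j, k} (∂g_{ij}/∂x_k) dx_k ∧ dx_i ∧ dx_j.
Expand each term, using dx_k ∧ dx_i ∧ dx_j = sgn(permutation) dx_{(a)} ∧ dx_{(b)} ∧ dx_{(c)} with (a < b < c) sorted:
  d(2*x*y - z - 3) includes (∂/∂z)(2*x*y - z - 3) dz = (-1) dz, which multiplied by dx ∧ dy gives (-1) dx ∧ dy ∧ dz
  d(y*(x + z + 2)) includes (∂/∂x)(y*(x + z + 2)) dx = (y) dx, which multiplied by dy ∧ dz gives (y) dx ∧ dy ∧ dz
Collecting like 3-forms: d(omega) = (y - 1) dx ∧ dy ∧ dz.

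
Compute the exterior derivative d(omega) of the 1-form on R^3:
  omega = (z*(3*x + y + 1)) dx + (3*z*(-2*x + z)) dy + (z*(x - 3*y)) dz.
d(omega) = (-7*z) dx ∧ dy + (-3*x - y + z - 1) dx ∧ dz + (6*x - 9*z) dy ∧ dz

For a 1-form omega = sum_i f_i dx_i, the exterior derivative is
  d(omega) = sum_{i < j} (∂f_j/∂x_i - ∂f_i/∂x_j) dx_i ∧ dx_j.
  coefficient of dx ∧ dy: ∂f_2/∂x - ∂f_1/∂y = ∂(3*z*(-2*x + z))/∂x - ∂(z*(3*x + y + 1))/∂y = -7*z
  coefficient of dx ∧ dz: ∂f_3/∂x - ∂f_1/∂z = ∂(z*(x - 3*y))/∂x - ∂(z*(3*x + y + 1))/∂z = -3*x - y + z - 1
  coefficient of dy ∧ dz: ∂f_3/∂y - ∂f_2/∂z = ∂(z*(x - 3*y))/∂y - ∂(3*z*(-2*x + z))/∂z = 6*x - 9*z
Assembling: d(omega) = (-7*z) dx ∧ dy + (-3*x - y + z - 1) dx ∧ dz + (6*x - 9*z) dy ∧ dz.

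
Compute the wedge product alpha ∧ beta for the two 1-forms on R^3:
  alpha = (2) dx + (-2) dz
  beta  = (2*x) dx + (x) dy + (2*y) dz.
alpha ∧ beta = (2*x) dx ∧ dy + (4*x + 4*y) dx ∧ dz + (2*x) dy ∧ dz

Distribute the wedge, using dx_i ∧ dx_j = -dx_j ∧ dx_i and dx_i ∧ dx_i = 0. For each pair (i, j) with i < j, the coefficient of dx_i ∧ dx_j in alpha ∧ beta is (alpha_i * beta_j - alpha_j * beta_i). Collecting: alpha ∧ beta = (2*x) dx ∧ dy + (4*x + 4*y) dx ∧ dz + (2*x) dy ∧ dz.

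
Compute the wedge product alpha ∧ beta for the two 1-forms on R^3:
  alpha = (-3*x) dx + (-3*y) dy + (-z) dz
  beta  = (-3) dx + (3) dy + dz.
alpha ∧ beta = (-9*x - 9*y) dx ∧ dy + (-3*x - 3*z) dx ∧ dz + (-3*y + 3*z) dy ∧ dz

Distribute the wedge, using dx_i ∧ dx_j = -dx_j ∧ dx_i and dx_i ∧ dx_i = 0. For each pair (i, j) with i < j, the coefficient of dx_i ∧ dx_j in alpha ∧ beta is (alpha_i * beta_j - alpha_j * beta_i). Collecting: alpha ∧ beta = (-9*x - 9*y) dx ∧ dy + (-3*x - 3*z) dx ∧ dz + (-3*y + 3*z) dy ∧ dz.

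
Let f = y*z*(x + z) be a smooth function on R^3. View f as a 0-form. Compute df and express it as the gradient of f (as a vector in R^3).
df = (y*z) dx + (z*(x + z)) dy + (y*(x + 2*z)) dz; grad f = (y*z, z*(x + z), y*(x + 2*z))

For a 0-form f, d f = (∂f/∂x) dx + (∂f/∂y) dy + (∂f/∂z) dz. The components of the vector representation are exactly the entries of grad f in Cartesian coordinates:
  ∂f/∂x = y*z
  ∂f/∂y = z*(x + z)
  ∂f/∂z = y*(x + 2*z).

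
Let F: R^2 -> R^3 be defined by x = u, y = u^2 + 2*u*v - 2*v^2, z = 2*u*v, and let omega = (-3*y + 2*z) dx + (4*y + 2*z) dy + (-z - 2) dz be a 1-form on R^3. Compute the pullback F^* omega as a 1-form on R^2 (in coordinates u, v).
F^* omega = (8*u^3 + 32*u^2*v - 3*u^2 + 4*u*v^2 - 2*u*v - 16*v^3 + 6*v^2 - 4*v) du + (8*u^3 + 4*u^2*v - 64*u*v^2 - 4*u + 32*v^3) dv

Using F^*(f dg) = (f ∘ F) d(g ∘ F), substitute each coordinate x_i by F_i(u, v) in f_i, and replace dx_i by d F_i = (∂F_i/∂u) du + (∂F_i/∂v) dv.
  For the x component: f_1(F) = -3*u^2 - 2*u*v + 6*v^2; d F_1 = (1) du + (0) dv
  For the y component: f_2(F) = 4*u^2 + 12*u*v - 8*v^2; d F_2 = (2*u + 2*v) du + (2*u - 4*v) dv
  For the z component: f_3(F) = -2*u*v - 2; d F_3 = (2*v) du + (2*u) dv
Combining and collecting du, dv coefficients:
  coeff of du: 8*u^3 + 32*u^2*v - 3*u^2 + 4*u*v^2 - 2*u*v - 16*v^3 + 6*v^2 - 4*v
  coeff of dv: 8*u^3 + 4*u^2*v - 64*u*v^2 - 4*u + 32*v^3
F^* omega = (8*u^3 + 32*u^2*v - 3*u^2 + 4*u*v^2 - 2*u*v - 16*v^3 + 6*v^2 - 4*v) du + (8*u^3 + 4*u^2*v - 64*u*v^2 - 4*u + 32*v^3) dv.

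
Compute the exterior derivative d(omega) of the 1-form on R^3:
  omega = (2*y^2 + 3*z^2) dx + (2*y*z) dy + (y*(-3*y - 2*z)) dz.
d(omega) = (-4*y) dx ∧ dy + (-6*z) dx ∧ dz + (-8*y - 2*z) dy ∧ dz

For a 1-form omega = sum_i f_i dx_i, the exterior derivative is
  d(omega) = sum_{i < j} (∂f_j/∂x_i - ∂f_i/∂x_j) dx_i ∧ dx_j.
  coefficient of dx ∧ dy: ∂f_2/∂x - ∂f_1/∂y = ∂(2*y*z)/∂x - ∂(2*y^2 + 3*z^2)/∂y = -4*y
  coefficient of dx ∧ dz: ∂f_3/∂x - ∂f_1/∂z = ∂(y*(-3*y - 2*z))/∂x - ∂(2*y^2 + 3*z^2)/∂z = -6*z
  coefficient of dy ∧ dz: ∂f_3/∂y - ∂f_2/∂z = ∂(y*(-3*y - 2*z))/∂y - ∂(2*y*z)/∂z = -8*y - 2*z
Assembling: d(omega) = (-4*y) dx ∧ dy + (-6*z) dx ∧ dz + (-8*y - 2*z) dy ∧ dz.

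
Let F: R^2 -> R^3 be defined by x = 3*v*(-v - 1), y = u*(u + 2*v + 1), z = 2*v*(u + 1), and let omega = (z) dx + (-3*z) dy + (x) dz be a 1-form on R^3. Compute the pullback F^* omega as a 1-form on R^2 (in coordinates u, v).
F^* omega = (6*v*(-2*u^2 - 2*u*v - 3*u - v^2 - 3*v - 1)) du + (6*v*(-2*u^2 - 3*u*v - 4*u - 3*v - 2)) dv

Using F^*(f dg) = (f ∘ F) d(g ∘ F), substitute each coordinate x_i by F_i(u, v) in f_i, and replace dx_i by d F_i = (∂F_i/∂u) du + (∂F_i/∂v) dv.
  For the x component: f_1(F) = 2*v*(u + 1); d F_1 = (0) du + (-6*v - 3) dv
  For the y component: f_2(F) = 6*v*(-u - 1); d F_2 = (2*u + 2*v + 1) du + (2*u) dv
  For the z component: f_3(F) = 3*v*(-v - 1); d F_3 = (2*v) du + (2*u + 2) dv
Combining and collecting du, dv coefficients:
  coeff of du: 6*v*(-2*u^2 - 2*u*v - 3*u - v^2 - 3*v - 1)
  coeff of dv: 6*v*(-2*u^2 - 3*u*v - 4*u - 3*v - 2)
F^* omega = (6*v*(-2*u^2 - 2*u*v - 3*u - v^2 - 3*v - 1)) du + (6*v*(-2*u^2 - 3*u*v - 4*u - 3*v - 2)) dv.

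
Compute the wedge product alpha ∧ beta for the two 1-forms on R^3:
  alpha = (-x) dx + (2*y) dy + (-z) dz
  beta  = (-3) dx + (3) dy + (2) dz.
alpha ∧ beta = (-3*x + 6*y) dx ∧ dy + (-2*x - 3*z) dx ∧ dz + (4*y + 3*z) dy ∧ dz

Distribute the wedge, using dx_i ∧ dx_j = -dx_j ∧ dx_i and dx_i ∧ dx_i = 0. For each pair (i, j) with i < j, the coefficient of dx_i ∧ dx_j in alpha ∧ beta is (alpha_i * beta_j - alpha_j * beta_i). Collecting: alpha ∧ beta = (-3*x + 6*y) dx ∧ dy + (-2*x - 3*z) dx ∧ dz + (4*y + 3*z) dy ∧ dz.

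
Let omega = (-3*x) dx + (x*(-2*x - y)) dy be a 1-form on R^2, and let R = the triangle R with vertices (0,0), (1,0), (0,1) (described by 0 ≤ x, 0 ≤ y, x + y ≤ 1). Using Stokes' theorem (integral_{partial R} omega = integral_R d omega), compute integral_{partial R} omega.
integral_(partial R) omega = -5/6

Stokes: integral_partial_R omega = integral_R d omega with d omega = (∂Q/∂x - ∂P/∂y) dx ∧ dy.
  ∂Q/∂x = -4*x - y
  ∂P/∂y = 0
  integrand = ∂Q/∂x - ∂P/∂y = -4*x - y.
Integrating over R: integral_0^1 integral_0^{1-x} (-4*x - y) dy dx = -5/6.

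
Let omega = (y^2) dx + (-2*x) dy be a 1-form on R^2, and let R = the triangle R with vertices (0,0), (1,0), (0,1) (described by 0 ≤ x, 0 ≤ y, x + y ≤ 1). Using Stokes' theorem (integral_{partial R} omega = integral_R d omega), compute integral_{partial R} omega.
integral_(partial R) omega = -4/3

Stokes: integral_partial_R omega = integral_R d omega with d omega = (∂Q/∂x - ∂P/∂y) dx ∧ dy.
  ∂Q/∂x = -2
  ∂P/∂y = 2*y
  integrand = ∂Q/∂x - ∂P/∂y = -2*y - 2.
Integrating over R: integral_0^1 integral_0^{1-x} (-2*y - 2) dy dx = -4/3.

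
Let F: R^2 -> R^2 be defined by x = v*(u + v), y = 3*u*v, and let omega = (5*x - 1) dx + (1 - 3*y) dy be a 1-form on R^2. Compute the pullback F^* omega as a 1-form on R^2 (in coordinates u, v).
F^* omega = (v*(-22*u*v + 5*v^2 + 2)) du + (-22*u^2*v + 15*u*v^2 + 2*u + 10*v^3 - 2*v) dv

Using F^*(f dg) = (f ∘ F) d(g ∘ F), substitute each coordinate x_i by F_i(u, v) in f_i, and replace dx_i by d F_i = (∂F_i/∂u) du + (∂F_i/∂v) dv.
  For the x component: f_1(F) = 5*u*v + 5*v^2 - 1; d F_1 = (v) du + (u + 2*v) dv
  For the y component: f_2(F) = -9*u*v + 1; d F_2 = (3*v) du + (3*u) dv
Combining and collecting du, dv coefficients:
  coeff of du: v*(-22*u*v + 5*v^2 + 2)
  coeff of dv: -22*u^2*v + 15*u*v^2 + 2*u + 10*v^3 - 2*v
F^* omega = (v*(-22*u*v + 5*v^2 + 2)) du + (-22*u^2*v + 15*u*v^2 + 2*u + 10*v^3 - 2*v) dv.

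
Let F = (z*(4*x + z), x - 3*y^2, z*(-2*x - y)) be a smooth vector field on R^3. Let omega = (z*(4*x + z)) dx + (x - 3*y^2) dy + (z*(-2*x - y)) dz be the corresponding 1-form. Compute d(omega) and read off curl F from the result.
d(omega) = (-z) dy ∧ dz + (4*x + 4*z) dz ∧ dx + (1) dx ∧ dy; curl F = (-z, 4*x + 4*z, 1)

d omega = sum_{i<j} (∂f_j/∂x_i - ∂f_i/∂x_j) dx_i ∧ dx_j. Under the identification (dy ∧ dz, dz ∧ dx, dx ∧ dy) ↔ (e_x, e_y, e_z), the coefficients are exactly the components of curl F. Compute:
  ∂R/∂y - ∂Q/∂z = (-z) - (0) = -z
  ∂P/∂z - ∂R/∂x = (4*x + 2*z) - (-2*z) = 4*x + 4*z
  ∂Q/∂x - ∂P/∂y = (1) - (0) = 1.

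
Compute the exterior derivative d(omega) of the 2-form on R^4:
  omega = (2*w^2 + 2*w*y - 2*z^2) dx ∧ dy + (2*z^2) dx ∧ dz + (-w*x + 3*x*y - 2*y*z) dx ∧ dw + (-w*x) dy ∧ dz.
d(omega) = (-w - 4*z) dx ∧ dy ∧ dz + (4*w - 3*x + 2*y + 2*z) dx ∧ dy ∧ dw + (2*y) dx ∧ dz ∧ dw + (-x) dy ∧ dz ∧ dw

For a 2-form omega = sum_{i<j} g_{ij} dx_i ∧ dx_j, the exterior derivative is
  d(omega) = sum_{i<j} d(g_{ij}) ∧ dx_i ∧ dx_j = sum_{i<j, k} (∂g_{ij}/∂x_k) dx_k ∧ dx_i ∧ dx_j.
Expand each term, using dx_k ∧ dx_i ∧ dx_j = sgn(permutation) dx_{(a)} ∧ dx_{(b)} ∧ dx_{(c)} with (a < b < c) sorted:
  d(2*w^2 + 2*w*y - 2*z^2) includes (∂/∂z)(2*w^2 + 2*w*y - 2*z^2) dz = (-4*z) dz, which multiplied by dx ∧ dy gives (-4*z) dx ∧ dy ∧ dz
  d(2*w^2 + 2*w*y - 2*z^2) includes (∂/∂w)(2*w^2 + 2*w*y - 2*z^2) dw = (4*w + 2*y) dw, which multiplied by dx ∧ dy gives (4*w + 2*y) dx ∧ dy ∧ dw
  d(-w*x + 3*x*y - 2*y*z) includes (∂/∂y)(-w*x + 3*x*y - 2*y*z) dy = (3*x - 2*z) dy, which multiplied by dx ∧ dw gives (-3*x + 2*z) dx ∧ dy ∧ dw
  d(-w*x + 3*x*y - 2*y*z) includes (∂/∂z)(-w*x + 3*x*y - 2*y*z) dz = (-2*y) dz, which multiplied by dx ∧ dw gives (2*y) dx ∧ dz ∧ dw
  d(-w*x) includes (∂/∂x)(-w*x) dx = (-w) dx, which multiplied by dy ∧ dz gives (-w) dx ∧ dy ∧ dz
  d(-w*x) includes (∂/∂w)(-w*x) dw = (-x) dw, which multiplied by dy ∧ dz gives (-x) dy ∧ dz ∧ dw
Collecting like 3-forms: d(omega) = (-w - 4*z) dx ∧ dy ∧ dz + (4*w - 3*x + 2*y + 2*z) dx ∧ dy ∧ dw + (2*y) dx ∧ dz ∧ dw + (-x) dy ∧ dz ∧ dw.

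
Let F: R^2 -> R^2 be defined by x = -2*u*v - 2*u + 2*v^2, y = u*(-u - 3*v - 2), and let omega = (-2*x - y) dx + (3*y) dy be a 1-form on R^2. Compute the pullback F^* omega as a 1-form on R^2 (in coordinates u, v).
F^* omega = (6*u^3 + 25*u^2*v + 16*u^2 + 13*u*v^2 + 10*u*v + 8*v^3 + 8*v^2) du + (7*u^3 + 17*u^2*v + 6*u^2 + 36*u*v^2 + 24*u*v - 16*v^3) dv

Using F^*(f dg) = (f ∘ F) d(g ∘ F), substitute each coordinate x_i by F_i(u, v) in f_i, and replace dx_i by d F_i = (∂F_i/∂u) du + (∂F_i/∂v) dv.
  For the x component: f_1(F) = u^2 + 7*u*v + 6*u - 4*v^2; d F_1 = (-2*v - 2) du + (-2*u + 4*v) dv
  For the y component: f_2(F) = 3*u*(-u - 3*v - 2); d F_2 = (-2*u - 3*v - 2) du + (-3*u) dv
Combining and collecting du, dv coefficients:
  coeff of du: 6*u^3 + 25*u^2*v + 16*u^2 + 13*u*v^2 + 10*u*v + 8*v^3 + 8*v^2
  coeff of dv: 7*u^3 + 17*u^2*v + 6*u^2 + 36*u*v^2 + 24*u*v - 16*v^3
F^* omega = (6*u^3 + 25*u^2*v + 16*u^2 + 13*u*v^2 + 10*u*v + 8*v^3 + 8*v^2) du + (7*u^3 + 17*u^2*v + 6*u^2 + 36*u*v^2 + 24*u*v - 16*v^3) dv.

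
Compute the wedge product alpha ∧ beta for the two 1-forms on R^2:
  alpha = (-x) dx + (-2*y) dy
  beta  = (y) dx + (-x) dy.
alpha ∧ beta = (x^2 + 2*y^2) dx ∧ dy

Distribute the wedge, using dx_i ∧ dx_j = -dx_j ∧ dx_i and dx_i ∧ dx_i = 0. For each pair (i, j) with i < j, the coefficient of dx_i ∧ dx_j in alpha ∧ beta is (alpha_i * beta_j - alpha_j * beta_i). Collecting: alpha ∧ beta = (x^2 + 2*y^2) dx ∧ dy.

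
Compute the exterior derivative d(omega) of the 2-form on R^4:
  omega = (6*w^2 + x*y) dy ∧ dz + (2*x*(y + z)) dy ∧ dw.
d(omega) = (y) dx ∧ dy ∧ dz + (12*w - 2*x) dy ∧ dz ∧ dw + (2*y + 2*z) dx ∧ dy ∧ dw

For a 2-form omega = sum_{i<j} g_{ij} dx_i ∧ dx_j, the exterior derivative is
  d(omega) = sum_{i<j} d(g_{ij}) ∧ dx_i ∧ dx_j = sum_{i<j, k} (∂g_{ij}/∂x_k) dx_k ∧ dx_i ∧ dx_j.
Expand each term, using dx_k ∧ dx_i ∧ dx_j = sgn(permutation) dx_{(a)} ∧ dx_{(b)} ∧ dx_{(c)} with (a < b < c) sorted:
  d(6*w^2 + x*y) includes (∂/∂x)(6*w^2 + x*y) dx = (y) dx, which multiplied by dy ∧ dz gives (y) dx ∧ dy ∧ dz
  d(6*w^2 + x*y) includes (∂/∂w)(6*w^2 + x*y) dw = (12*w) dw, which multiplied by dy ∧ dz gives (12*w) dy ∧ dz ∧ dw
  d(2*x*(y + z)) includes (∂/∂x)(2*x*(y + z)) dx = (2*y + 2*z) dx, which multiplied by dy ∧ dw gives (2*y + 2*z) dx ∧ dy ∧ dw
  d(2*x*(y + z)) includes (∂/∂z)(2*x*(y + z)) dz = (2*x) dz, which multiplied by dy ∧ dw gives (-2*x) dy ∧ dz ∧ dw
Collecting like 3-forms: d(omega) = (y) dx ∧ dy ∧ dz + (12*w - 2*x) dy ∧ dz ∧ dw + (2*y + 2*z) dx ∧ dy ∧ dw.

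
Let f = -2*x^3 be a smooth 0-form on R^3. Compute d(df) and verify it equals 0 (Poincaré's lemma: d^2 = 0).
d(df) = 0

Step 1: df = sum_i (∂f/∂x_i) dx_i = (-6*x^2) dx + (0) dy + (0) dz.
Step 2: Apply d again. Using the 1-form formula, the coefficient of dx ∧ dy in d(df) is ∂^2 f/∂x ∂y - ∂^2 f/∂y ∂x = (0) - (0) = 0 (equality of mixed partials for smooth f).
Similarly for dx ∧ dz and dy ∧ dz — all coefficients vanish. So d(df) = 0.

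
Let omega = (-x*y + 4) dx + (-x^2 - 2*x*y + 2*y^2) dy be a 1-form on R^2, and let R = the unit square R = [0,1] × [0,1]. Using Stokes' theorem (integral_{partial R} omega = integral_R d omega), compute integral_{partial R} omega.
integral_(partial R) omega = -3/2

Stokes: integral_partial_R omega = integral_R d omega with d omega = (∂Q/∂x - ∂P/∂y) dx ∧ dy.
  ∂Q/∂x = -2*x - 2*y
  ∂P/∂y = -x
  integrand = ∂Q/∂x - ∂P/∂y = -x - 2*y.
Integrating over R: integral_0^1 integral_0^1 (-x - 2*y) dx dy = -3/2.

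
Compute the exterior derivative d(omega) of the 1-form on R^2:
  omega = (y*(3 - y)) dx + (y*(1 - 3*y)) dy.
d(omega) = (2*y - 3) dx ∧ dy

For a 1-form omega = sum_i f_i dx_i, the exterior derivative is
  d(omega) = sum_{i < j} (∂f_j/∂x_i - ∂f_i/∂x_j) dx_i ∧ dx_j.
  coefficient of dx ∧ dy: ∂f_2/∂x - ∂f_1/∂y = ∂(y*(1 - 3*y))/∂x - ∂(y*(3 - y))/∂y = 2*y - 3
Assembling: d(omega) = (2*y - 3) dx ∧ dy.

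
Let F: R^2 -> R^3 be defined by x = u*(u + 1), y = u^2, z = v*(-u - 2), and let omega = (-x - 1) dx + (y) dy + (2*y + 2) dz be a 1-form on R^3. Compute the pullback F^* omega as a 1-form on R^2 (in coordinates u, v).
F^* omega = (-2*u^2*v - 3*u^2 - 3*u - 2*v - 1) du + (-2*u^3 - 4*u^2 - 2*u - 4) dv

Using F^*(f dg) = (f ∘ F) d(g ∘ F), substitute each coordinate x_i by F_i(u, v) in f_i, and replace dx_i by d F_i = (∂F_i/∂u) du + (∂F_i/∂v) dv.
  For the x component: f_1(F) = -u^2 - u - 1; d F_1 = (2*u + 1) du + (0) dv
  For the y component: f_2(F) = u^2; d F_2 = (2*u) du + (0) dv
  For the z component: f_3(F) = 2*u^2 + 2; d F_3 = (-v) du + (-u - 2) dv
Combining and collecting du, dv coefficients:
  coeff of du: -2*u^2*v - 3*u^2 - 3*u - 2*v - 1
  coeff of dv: -2*u^3 - 4*u^2 - 2*u - 4
F^* omega = (-2*u^2*v - 3*u^2 - 3*u - 2*v - 1) du + (-2*u^3 - 4*u^2 - 2*u - 4) dv.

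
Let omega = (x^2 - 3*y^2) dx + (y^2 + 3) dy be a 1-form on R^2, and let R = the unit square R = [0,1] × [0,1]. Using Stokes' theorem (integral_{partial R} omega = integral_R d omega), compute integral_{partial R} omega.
integral_(partial R) omega = 3

Stokes: integral_partial_R omega = integral_R d omega with d omega = (∂Q/∂x - ∂P/∂y) dx ∧ dy.
  ∂Q/∂x = 0
  ∂P/∂y = -6*y
  integrand = ∂Q/∂x - ∂P/∂y = 6*y.
Integrating over R: integral_0^1 integral_0^1 (6*y) dx dy = 3.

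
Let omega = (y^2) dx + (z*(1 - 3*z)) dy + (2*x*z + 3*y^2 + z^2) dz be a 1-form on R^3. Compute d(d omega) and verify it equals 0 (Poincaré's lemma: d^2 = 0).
d(d omega) = 0

Step 1: d omega = sum_{i<j} (∂f_j/∂x_i - ∂f_i/∂x_j) dx_i ∧ dx_j:
  coeff of dx ∧ dy: -2*y
  coeff of dx ∧ dz: 2*z
  coeff of dy ∧ dz: 6*y + 6*z - 1
Step 2: Apply d again to each 2-form coefficient. The only possible 3-form in R^3 is dx ∧ dy ∧ dz, with coefficient
  ∂(coeff of dy∧dz)/∂x - ∂(coeff of dx∧dz)/∂y + ∂(coeff of dx∧dy)/∂z
  = ∂/∂x (6*y + 6*z - 1) - ∂/∂y (2*z) + ∂/∂z (-2*y).
Each of these terms simplifies to sums of mixed partials that cancel in pairs. The result is 0 (by equality of mixed partials for smooth functions — Schwarz / Clairaut).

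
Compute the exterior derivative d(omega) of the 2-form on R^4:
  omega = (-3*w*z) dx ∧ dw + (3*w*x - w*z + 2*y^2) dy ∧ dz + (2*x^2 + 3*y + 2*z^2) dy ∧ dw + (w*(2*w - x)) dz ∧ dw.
d(omega) = (2*w) dx ∧ dz ∧ dw + (3*w) dx ∧ dy ∧ dz + (3*x - 5*z) dy ∧ dz ∧ dw + (4*x) dx ∧ dy ∧ dw

For a 2-form omega = sum_{i<j} g_{ij} dx_i ∧ dx_j, the exterior derivative is
  d(omega) = sum_{i<j} d(g_{ij}) ∧ dx_i ∧ dx_j = sum_{i<j, k} (∂g_{ij}/∂x_k) dx_k ∧ dx_i ∧ dx_j.
Expand each term, using dx_k ∧ dx_i ∧ dx_j = sgn(permutation) dx_{(a)} ∧ dx_{(b)} ∧ dx_{(c)} with (a < b < c) sorted:
  d(-3*w*z) includes (∂/∂z)(-3*w*z) dz = (-3*w) dz, which multiplied by dx ∧ dw gives (3*w) dx ∧ dz ∧ dw
  d(3*w*x - w*z + 2*y^2) includes (∂/∂x)(3*w*x - w*z + 2*y^2) dx = (3*w) dx, which multiplied by dy ∧ dz gives (3*w) dx ∧ dy ∧ dz
  d(3*w*x - w*z + 2*y^2) includes (∂/∂w)(3*w*x - w*z + 2*y^2) dw = (3*x - z) dw, which multiplied by dy ∧ dz gives (3*x - z) dy ∧ dz ∧ dw
  d(2*x^2 + 3*y + 2*z^2) includes (∂/∂x)(2*x^2 + 3*y + 2*z^2) dx = (4*x) dx, which multiplied by dy ∧ dw gives (4*x) dx ∧ dy ∧ dw
  d(2*x^2 + 3*y + 2*z^2) includes (∂/∂z)(2*x^2 + 3*y + 2*z^2) dz = (4*z) dz, which multiplied by dy ∧ dw gives (-4*z) dy ∧ dz ∧ dw
  d(w*(2*w - x)) includes (∂/∂x)(w*(2*w - x)) dx = (-w) dx, which multiplied by dz ∧ dw gives (-w) dx ∧ dz ∧ dw
Collecting like 3-forms: d(omega) = (2*w) dx ∧ dz ∧ dw + (3*w) dx ∧ dy ∧ dz + (3*x - 5*z) dy ∧ dz ∧ dw + (4*x) dx ∧ dy ∧ dw.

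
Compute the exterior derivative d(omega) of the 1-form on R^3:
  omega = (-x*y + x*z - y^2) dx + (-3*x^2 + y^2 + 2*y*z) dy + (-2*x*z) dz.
d(omega) = (-5*x + 2*y) dx ∧ dy + (-x - 2*z) dx ∧ dz + (-2*y) dy ∧ dz

For a 1-form omega = sum_i f_i dx_i, the exterior derivative is
  d(omega) = sum_{i < j} (∂f_j/∂x_i - ∂f_i/∂x_j) dx_i ∧ dx_j.
  coefficient of dx ∧ dy: ∂f_2/∂x - ∂f_1/∂y = ∂(-3*x^2 + y^2 + 2*y*z)/∂x - ∂(-x*y + x*z - y^2)/∂y = -5*x + 2*y
  coefficient of dx ∧ dz: ∂f_3/∂x - ∂f_1/∂z = ∂(-2*x*z)/∂x - ∂(-x*y + x*z - y^2)/∂z = -x - 2*z
  coefficient of dy ∧ dz: ∂f_3/∂y - ∂f_2/∂z = ∂(-2*x*z)/∂y - ∂(-3*x^2 + y^2 + 2*y*z)/∂z = -2*y
Assembling: d(omega) = (-5*x + 2*y) dx ∧ dy + (-x - 2*z) dx ∧ dz + (-2*y) dy ∧ dz.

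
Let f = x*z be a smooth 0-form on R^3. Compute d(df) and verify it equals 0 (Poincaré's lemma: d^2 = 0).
d(df) = 0

Step 1: df = sum_i (∂f/∂x_i) dx_i = (z) dx + (0) dy + (x) dz.
Step 2: Apply d again. Using the 1-form formula, the coefficient of dx ∧ dy in d(df) is ∂^2 f/∂x ∂y - ∂^2 f/∂y ∂x = (0) - (0) = 0 (equality of mixed partials for smooth f).
Similarly for dx ∧ dz and dy ∧ dz — all coefficients vanish. So d(df) = 0.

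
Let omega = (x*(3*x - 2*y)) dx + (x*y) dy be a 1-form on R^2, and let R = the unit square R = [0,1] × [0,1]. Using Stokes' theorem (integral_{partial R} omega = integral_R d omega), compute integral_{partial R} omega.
integral_(partial R) omega = 3/2

Stokes: integral_partial_R omega = integral_R d omega with d omega = (∂Q/∂x - ∂P/∂y) dx ∧ dy.
  ∂Q/∂x = y
  ∂P/∂y = -2*x
  integrand = ∂Q/∂x - ∂P/∂y = 2*x + y.
Integrating over R: integral_0^1 integral_0^1 (2*x + y) dx dy = 3/2.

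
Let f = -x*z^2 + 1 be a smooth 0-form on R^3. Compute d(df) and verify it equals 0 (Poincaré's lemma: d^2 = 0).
d(df) = 0

Step 1: df = sum_i (∂f/∂x_i) dx_i = (-z^2) dx + (0) dy + (-2*x*z) dz.
Step 2: Apply d again. Using the 1-form formula, the coefficient of dx ∧ dy in d(df) is ∂^2 f/∂x ∂y - ∂^2 f/∂y ∂x = (0) - (0) = 0 (equality of mixed partials for smooth f).
Similarly for dx ∧ dz and dy ∧ dz — all coefficients vanish. So d(df) = 0.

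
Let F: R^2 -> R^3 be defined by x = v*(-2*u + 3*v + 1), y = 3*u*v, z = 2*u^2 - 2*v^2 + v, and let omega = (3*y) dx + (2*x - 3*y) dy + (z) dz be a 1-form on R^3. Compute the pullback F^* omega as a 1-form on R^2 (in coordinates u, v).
F^* omega = (8*u^3 - 65*u*v^2 + 4*u*v + 18*v^3 + 6*v^2) du + (-65*u^2*v + 2*u^2 + 72*u*v^2 + 15*u*v + 8*v^3 - 6*v^2 + v) dv

Using F^*(f dg) = (f ∘ F) d(g ∘ F), substitute each coordinate x_i by F_i(u, v) in f_i, and replace dx_i by d F_i = (∂F_i/∂u) du + (∂F_i/∂v) dv.
  For the x component: f_1(F) = 9*u*v; d F_1 = (-2*v) du + (-2*u + 6*v + 1) dv
  For the y component: f_2(F) = v*(-13*u + 6*v + 2); d F_2 = (3*v) du + (3*u) dv
  For the z component: f_3(F) = 2*u^2 - 2*v^2 + v; d F_3 = (4*u) du + (1 - 4*v) dv
Combining and collecting du, dv coefficients:
  coeff of du: 8*u^3 - 65*u*v^2 + 4*u*v + 18*v^3 + 6*v^2
  coeff of dv: -65*u^2*v + 2*u^2 + 72*u*v^2 + 15*u*v + 8*v^3 - 6*v^2 + v
F^* omega = (8*u^3 - 65*u*v^2 + 4*u*v + 18*v^3 + 6*v^2) du + (-65*u^2*v + 2*u^2 + 72*u*v^2 + 15*u*v + 8*v^3 - 6*v^2 + v) dv.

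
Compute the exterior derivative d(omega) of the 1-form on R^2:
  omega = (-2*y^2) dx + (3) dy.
d(omega) = (4*y) dx ∧ dy

For a 1-form omega = sum_i f_i dx_i, the exterior derivative is
  d(omega) = sum_{i < j} (∂f_j/∂x_i - ∂f_i/∂x_j) dx_i ∧ dx_j.
  coefficient of dx ∧ dy: ∂f_2/∂x - ∂f_1/∂y = ∂(3)/∂x - ∂(-2*y^2)/∂y = 4*y
Assembling: d(omega) = (4*y) dx ∧ dy.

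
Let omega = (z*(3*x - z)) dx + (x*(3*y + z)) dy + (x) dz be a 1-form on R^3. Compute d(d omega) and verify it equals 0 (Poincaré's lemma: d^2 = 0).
d(d omega) = 0

Step 1: d omega = sum_{i<j} (∂f_j/∂x_i - ∂f_i/∂x_j) dx_i ∧ dx_j:
  coeff of dx ∧ dy: 3*y + z
  coeff of dx ∧ dz: -3*x + 2*z + 1
  coeff of dy ∧ dz: -x
Step 2: Apply d again to each 2-form coefficient. The only possible 3-form in R^3 is dx ∧ dy ∧ dz, with coefficient
  ∂(coeff of dy∧dz)/∂x - ∂(coeff of dx∧dz)/∂y + ∂(coeff of dx∧dy)/∂z
  = ∂/∂x (-x) - ∂/∂y (-3*x + 2*z + 1) + ∂/∂z (3*y + z).
Each of these terms simplifies to sums of mixed partials that cancel in pairs. The result is 0 (by equality of mixed partials for smooth functions — Schwarz / Clairaut).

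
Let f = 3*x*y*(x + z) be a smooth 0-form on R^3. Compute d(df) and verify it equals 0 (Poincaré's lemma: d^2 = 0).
d(df) = 0

Step 1: df = sum_i (∂f/∂x_i) dx_i = (3*y*(2*x + z)) dx + (3*x*(x + z)) dy + (3*x*y) dz.
Step 2: Apply d again. Using the 1-form formula, the coefficient of dx ∧ dy in d(df) is ∂^2 f/∂x ∂y - ∂^2 f/∂y ∂x = (6*x + 3*z) - (6*x + 3*z) = 0 (equality of mixed partials for smooth f).
Similarly for dx ∧ dz and dy ∧ dz — all coefficients vanish. So d(df) = 0.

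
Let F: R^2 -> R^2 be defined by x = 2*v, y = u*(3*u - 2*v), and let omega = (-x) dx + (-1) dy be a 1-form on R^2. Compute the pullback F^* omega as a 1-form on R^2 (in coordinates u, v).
F^* omega = (-6*u + 2*v) du + (2*u - 4*v) dv

Using F^*(f dg) = (f ∘ F) d(g ∘ F), substitute each coordinate x_i by F_i(u, v) in f_i, and replace dx_i by d F_i = (∂F_i/∂u) du + (∂F_i/∂v) dv.
  For the x component: f_1(F) = -2*v; d F_1 = (0) du + (2) dv
  For the y component: f_2(F) = -1; d F_2 = (6*u - 2*v) du + (-2*u) dv
Combining and collecting du, dv coefficients:
  coeff of du: -6*u + 2*v
  coeff of dv: 2*u - 4*v
F^* omega = (-6*u + 2*v) du + (2*u - 4*v) dv.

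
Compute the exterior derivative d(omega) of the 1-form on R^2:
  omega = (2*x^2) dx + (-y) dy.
d(omega) = 0

For a 1-form omega = sum_i f_i dx_i, the exterior derivative is
  d(omega) = sum_{i < j} (∂f_j/∂x_i - ∂f_i/∂x_j) dx_i ∧ dx_j.

Assembling: d(omega) = 0.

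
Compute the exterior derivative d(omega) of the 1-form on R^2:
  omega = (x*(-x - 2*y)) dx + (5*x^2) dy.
d(omega) = (12*x) dx ∧ dy

For a 1-form omega = sum_i f_i dx_i, the exterior derivative is
  d(omega) = sum_{i < j} (∂f_j/∂x_i - ∂f_i/∂x_j) dx_i ∧ dx_j.
  coefficient of dx ∧ dy: ∂f_2/∂x - ∂f_1/∂y = ∂(5*x^2)/∂x - ∂(x*(-x - 2*y))/∂y = 12*x
Assembling: d(omega) = (12*x) dx ∧ dy.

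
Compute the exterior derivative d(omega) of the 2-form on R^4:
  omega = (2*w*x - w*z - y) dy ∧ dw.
d(omega) = (2*w) dx ∧ dy ∧ dw + (w) dy ∧ dz ∧ dw

For a 2-form omega = sum_{i<j} g_{ij} dx_i ∧ dx_j, the exterior derivative is
  d(omega) = sum_{i<j} d(g_{ij}) ∧ dx_i ∧ dx_j = sum_{i<j, k} (∂g_{ij}/∂x_k) dx_k ∧ dx_i ∧ dx_j.
Expand each term, using dx_k ∧ dx_i ∧ dx_j = sgn(permutation) dx_{(a)} ∧ dx_{(b)} ∧ dx_{(c)} with (a < b < c) sorted:
  d(2*w*x - w*z - y) includes (∂/∂x)(2*w*x - w*z - y) dx = (2*w) dx, which multiplied by dy ∧ dw gives (2*w) dx ∧ dy ∧ dw
  d(2*w*x - w*z - y) includes (∂/∂z)(2*w*x - w*z - y) dz = (-w) dz, which multiplied by dy ∧ dw gives (w) dy ∧ dz ∧ dw
Collecting like 3-forms: d(omega) = (2*w) dx ∧ dy ∧ dw + (w) dy ∧ dz ∧ dw.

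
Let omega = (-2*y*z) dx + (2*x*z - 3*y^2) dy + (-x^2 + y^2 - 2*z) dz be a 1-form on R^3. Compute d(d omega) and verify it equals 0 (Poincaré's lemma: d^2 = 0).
d(d omega) = 0

Step 1: d omega = sum_{i<j} (∂f_j/∂x_i - ∂f_i/∂x_j) dx_i ∧ dx_j:
  coeff of dx ∧ dy: 4*z
  coeff of dx ∧ dz: -2*x + 2*y
  coeff of dy ∧ dz: -2*x + 2*y
Step 2: Apply d again to each 2-form coefficient. The only possible 3-form in R^3 is dx ∧ dy ∧ dz, with coefficient
  ∂(coeff of dy∧dz)/∂x - ∂(coeff of dx∧dz)/∂y + ∂(coeff of dx∧dy)/∂z
  = ∂/∂x (-2*x + 2*y) - ∂/∂y (-2*x + 2*y) + ∂/∂z (4*z).
Each of these terms simplifies to sums of mixed partials that cancel in pairs. The result is 0 (by equality of mixed partials for smooth functions — Schwarz / Clairaut).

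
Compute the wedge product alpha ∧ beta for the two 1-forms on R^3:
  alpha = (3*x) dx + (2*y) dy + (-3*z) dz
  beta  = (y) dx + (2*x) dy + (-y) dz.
alpha ∧ beta = (6*x^2 - 2*y^2) dx ∧ dy + (3*y*(-x + z)) dx ∧ dz + (6*x*z - 2*y^2) dy ∧ dz

Distribute the wedge, using dx_i ∧ dx_j = -dx_j ∧ dx_i and dx_i ∧ dx_i = 0. For each pair (i, j) with i < j, the coefficient of dx_i ∧ dx_j in alpha ∧ beta is (alpha_i * beta_j - alpha_j * beta_i). Collecting: alpha ∧ beta = (6*x^2 - 2*y^2) dx ∧ dy + (3*y*(-x + z)) dx ∧ dz + (6*x*z - 2*y^2) dy ∧ dz.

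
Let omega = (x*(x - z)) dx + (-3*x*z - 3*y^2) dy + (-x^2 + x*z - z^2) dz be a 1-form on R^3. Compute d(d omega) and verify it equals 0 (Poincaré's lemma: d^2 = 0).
d(d omega) = 0

Step 1: d omega = sum_{i<j} (∂f_j/∂x_i - ∂f_i/∂x_j) dx_i ∧ dx_j:
  coeff of dx ∧ dy: -3*z
  coeff of dx ∧ dz: -x + z
  coeff of dy ∧ dz: 3*x
Step 2: Apply d again to each 2-form coefficient. The only possible 3-form in R^3 is dx ∧ dy ∧ dz, with coefficient
  ∂(coeff of dy∧dz)/∂x - ∂(coeff of dx∧dz)/∂y + ∂(coeff of dx∧dy)/∂z
  = ∂/∂x (3*x) - ∂/∂y (-x + z) + ∂/∂z (-3*z).
Each of these terms simplifies to sums of mixed partials that cancel in pairs. The result is 0 (by equality of mixed partials for smooth functions — Schwarz / Clairaut).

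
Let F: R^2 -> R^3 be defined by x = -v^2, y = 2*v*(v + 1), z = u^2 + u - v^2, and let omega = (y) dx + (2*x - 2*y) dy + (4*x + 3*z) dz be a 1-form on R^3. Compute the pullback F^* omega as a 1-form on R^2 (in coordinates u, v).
F^* omega = (6*u^3 + 9*u^2 - 14*u*v^2 + 3*u - 7*v^2) du + (2*v*(-3*u^2 - 3*u - 7*v^2 - 16*v - 4)) dv

Using F^*(f dg) = (f ∘ F) d(g ∘ F), substitute each coordinate x_i by F_i(u, v) in f_i, and replace dx_i by d F_i = (∂F_i/∂u) du + (∂F_i/∂v) dv.
  For the x component: f_1(F) = 2*v*(v + 1); d F_1 = (0) du + (-2*v) dv
  For the y component: f_2(F) = 2*v*(-3*v - 2); d F_2 = (0) du + (4*v + 2) dv
  For the z component: f_3(F) = 3*u^2 + 3*u - 7*v^2; d F_3 = (2*u + 1) du + (-2*v) dv
Combining and collecting du, dv coefficients:
  coeff of du: 6*u^3 + 9*u^2 - 14*u*v^2 + 3*u - 7*v^2
  coeff of dv: 2*v*(-3*u^2 - 3*u - 7*v^2 - 16*v - 4)
F^* omega = (6*u^3 + 9*u^2 - 14*u*v^2 + 3*u - 7*v^2) du + (2*v*(-3*u^2 - 3*u - 7*v^2 - 16*v - 4)) dv.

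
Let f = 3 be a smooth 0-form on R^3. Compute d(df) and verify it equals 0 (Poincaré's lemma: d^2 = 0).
d(df) = 0

Step 1: df = sum_i (∂f/∂x_i) dx_i = (0) dx + (0) dy + (0) dz.
Step 2: Apply d again. Using the 1-form formula, the coefficient of dx ∧ dy in d(df) is ∂^2 f/∂x ∂y - ∂^2 f/∂y ∂x = (0) - (0) = 0 (equality of mixed partials for smooth f).
Similarly for dx ∧ dz and dy ∧ dz — all coefficients vanish. So d(df) = 0.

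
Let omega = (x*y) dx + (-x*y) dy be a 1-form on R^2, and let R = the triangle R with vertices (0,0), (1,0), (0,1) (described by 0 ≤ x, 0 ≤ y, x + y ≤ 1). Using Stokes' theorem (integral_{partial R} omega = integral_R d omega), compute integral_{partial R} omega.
integral_(partial R) omega = -1/3

Stokes: integral_partial_R omega = integral_R d omega with d omega = (∂Q/∂x - ∂P/∂y) dx ∧ dy.
  ∂Q/∂x = -y
  ∂P/∂y = x
  integrand = ∂Q/∂x - ∂P/∂y = -x - y.
Integrating over R: integral_0^1 integral_0^{1-x} (-x - y) dy dx = -1/3.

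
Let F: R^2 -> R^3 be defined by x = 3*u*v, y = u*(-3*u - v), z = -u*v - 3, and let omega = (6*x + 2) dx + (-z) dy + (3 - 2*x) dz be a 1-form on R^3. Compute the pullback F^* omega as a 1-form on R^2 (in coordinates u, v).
F^* omega = (u*(-6*u*v + 59*v^2 - 18)) du + (59*u^2*v) dv

Using F^*(f dg) = (f ∘ F) d(g ∘ F), substitute each coordinate x_i by F_i(u, v) in f_i, and replace dx_i by d F_i = (∂F_i/∂u) du + (∂F_i/∂v) dv.
  For the x component: f_1(F) = 18*u*v + 2; d F_1 = (3*v) du + (3*u) dv
  For the y component: f_2(F) = u*v + 3; d F_2 = (-6*u - v) du + (-u) dv
  For the z component: f_3(F) = -6*u*v + 3; d F_3 = (-v) du + (-u) dv
Combining and collecting du, dv coefficients:
  coeff of du: u*(-6*u*v + 59*v^2 - 18)
  coeff of dv: 59*u^2*v
F^* omega = (u*(-6*u*v + 59*v^2 - 18)) du + (59*u^2*v) dv.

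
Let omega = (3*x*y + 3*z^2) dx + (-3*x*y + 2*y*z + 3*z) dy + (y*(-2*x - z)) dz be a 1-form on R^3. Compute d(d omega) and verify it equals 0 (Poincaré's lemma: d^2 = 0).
d(d omega) = 0

Step 1: d omega = sum_{i<j} (∂f_j/∂x_i - ∂f_i/∂x_j) dx_i ∧ dx_j:
  coeff of dx ∧ dy: -3*x - 3*y
  coeff of dx ∧ dz: -2*y - 6*z
  coeff of dy ∧ dz: -2*x - 2*y - z - 3
Step 2: Apply d again to each 2-form coefficient. The only possible 3-form in R^3 is dx ∧ dy ∧ dz, with coefficient
  ∂(coeff of dy∧dz)/∂x - ∂(coeff of dx∧dz)/∂y + ∂(coeff of dx∧dy)/∂z
  = ∂/∂x (-2*x - 2*y - z - 3) - ∂/∂y (-2*y - 6*z) + ∂/∂z (-3*x - 3*y).
Each of these terms simplifies to sums of mixed partials that cancel in pairs. The result is 0 (by equality of mixed partials for smooth functions — Schwarz / Clairaut).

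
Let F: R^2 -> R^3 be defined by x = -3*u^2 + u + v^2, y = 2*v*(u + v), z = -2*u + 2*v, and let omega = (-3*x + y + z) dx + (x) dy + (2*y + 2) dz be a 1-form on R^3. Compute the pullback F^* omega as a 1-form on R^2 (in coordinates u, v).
F^* omega = (-54*u^3 - 18*u^2*v + 39*u^2 + 6*u*v^2 - 16*u*v - 5*u + 2*v^3 - 9*v^2 + 2*v - 4) du + (-6*u^3 + 6*u^2*v + 2*u^2 + 6*u*v^2 + 2*u*v + 2*v^3 + 12*v^2 + 4) dv

Using F^*(f dg) = (f ∘ F) d(g ∘ F), substitute each coordinate x_i by F_i(u, v) in f_i, and replace dx_i by d F_i = (∂F_i/∂u) du + (∂F_i/∂v) dv.
  For the x component: f_1(F) = 9*u^2 + 2*u*v - 5*u - v^2 + 2*v; d F_1 = (1 - 6*u) du + (2*v) dv
  For the y component: f_2(F) = -3*u^2 + u + v^2; d F_2 = (2*v) du + (2*u + 4*v) dv
  For the z component: f_3(F) = 4*u*v + 4*v^2 + 2; d F_3 = (-2) du + (2) dv
Combining and collecting du, dv coefficients:
  coeff of du: -54*u^3 - 18*u^2*v + 39*u^2 + 6*u*v^2 - 16*u*v - 5*u + 2*v^3 - 9*v^2 + 2*v - 4
  coeff of dv: -6*u^3 + 6*u^2*v + 2*u^2 + 6*u*v^2 + 2*u*v + 2*v^3 + 12*v^2 + 4
F^* omega = (-54*u^3 - 18*u^2*v + 39*u^2 + 6*u*v^2 - 16*u*v - 5*u + 2*v^3 - 9*v^2 + 2*v - 4) du + (-6*u^3 + 6*u^2*v + 2*u^2 + 6*u*v^2 + 2*u*v + 2*v^3 + 12*v^2 + 4) dv.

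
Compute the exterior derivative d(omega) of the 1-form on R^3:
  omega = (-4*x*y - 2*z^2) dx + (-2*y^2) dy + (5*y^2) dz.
d(omega) = (4*x) dx ∧ dy + (4*z) dx ∧ dz + (10*y) dy ∧ dz

For a 1-form omega = sum_i f_i dx_i, the exterior derivative is
  d(omega) = sum_{i < j} (∂f_j/∂x_i - ∂f_i/∂x_j) dx_i ∧ dx_j.
  coefficient of dx ∧ dy: ∂f_2/∂x - ∂f_1/∂y = ∂(-2*y^2)/∂x - ∂(-4*x*y - 2*z^2)/∂y = 4*x
  coefficient of dx ∧ dz: ∂f_3/∂x - ∂f_1/∂z = ∂(5*y^2)/∂x - ∂(-4*x*y - 2*z^2)/∂z = 4*z
  coefficient of dy ∧ dz: ∂f_3/∂y - ∂f_2/∂z = ∂(5*y^2)/∂y - ∂(-2*y^2)/∂z = 10*y
Assembling: d(omega) = (4*x) dx ∧ dy + (4*z) dx ∧ dz + (10*y) dy ∧ dz.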